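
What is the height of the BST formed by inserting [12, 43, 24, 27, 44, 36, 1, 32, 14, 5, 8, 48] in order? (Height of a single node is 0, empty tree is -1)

Insertion order: [12, 43, 24, 27, 44, 36, 1, 32, 14, 5, 8, 48]
Tree (level-order array): [12, 1, 43, None, 5, 24, 44, None, 8, 14, 27, None, 48, None, None, None, None, None, 36, None, None, 32]
Compute height bottom-up (empty subtree = -1):
  height(8) = 1 + max(-1, -1) = 0
  height(5) = 1 + max(-1, 0) = 1
  height(1) = 1 + max(-1, 1) = 2
  height(14) = 1 + max(-1, -1) = 0
  height(32) = 1 + max(-1, -1) = 0
  height(36) = 1 + max(0, -1) = 1
  height(27) = 1 + max(-1, 1) = 2
  height(24) = 1 + max(0, 2) = 3
  height(48) = 1 + max(-1, -1) = 0
  height(44) = 1 + max(-1, 0) = 1
  height(43) = 1 + max(3, 1) = 4
  height(12) = 1 + max(2, 4) = 5
Height = 5


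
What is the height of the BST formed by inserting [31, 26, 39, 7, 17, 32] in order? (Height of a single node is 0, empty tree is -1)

Insertion order: [31, 26, 39, 7, 17, 32]
Tree (level-order array): [31, 26, 39, 7, None, 32, None, None, 17]
Compute height bottom-up (empty subtree = -1):
  height(17) = 1 + max(-1, -1) = 0
  height(7) = 1 + max(-1, 0) = 1
  height(26) = 1 + max(1, -1) = 2
  height(32) = 1 + max(-1, -1) = 0
  height(39) = 1 + max(0, -1) = 1
  height(31) = 1 + max(2, 1) = 3
Height = 3


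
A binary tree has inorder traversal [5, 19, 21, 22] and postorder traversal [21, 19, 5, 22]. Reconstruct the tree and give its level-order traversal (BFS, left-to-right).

Inorder:   [5, 19, 21, 22]
Postorder: [21, 19, 5, 22]
Algorithm: postorder visits root last, so walk postorder right-to-left;
each value is the root of the current inorder slice — split it at that
value, recurse on the right subtree first, then the left.
Recursive splits:
  root=22; inorder splits into left=[5, 19, 21], right=[]
  root=5; inorder splits into left=[], right=[19, 21]
  root=19; inorder splits into left=[], right=[21]
  root=21; inorder splits into left=[], right=[]
Reconstructed level-order: [22, 5, 19, 21]


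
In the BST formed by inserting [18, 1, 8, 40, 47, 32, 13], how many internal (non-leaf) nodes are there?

Tree built from: [18, 1, 8, 40, 47, 32, 13]
Tree (level-order array): [18, 1, 40, None, 8, 32, 47, None, 13]
Rule: An internal node has at least one child.
Per-node child counts:
  node 18: 2 child(ren)
  node 1: 1 child(ren)
  node 8: 1 child(ren)
  node 13: 0 child(ren)
  node 40: 2 child(ren)
  node 32: 0 child(ren)
  node 47: 0 child(ren)
Matching nodes: [18, 1, 8, 40]
Count of internal (non-leaf) nodes: 4


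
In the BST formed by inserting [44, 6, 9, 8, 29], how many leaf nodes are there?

Tree built from: [44, 6, 9, 8, 29]
Tree (level-order array): [44, 6, None, None, 9, 8, 29]
Rule: A leaf has 0 children.
Per-node child counts:
  node 44: 1 child(ren)
  node 6: 1 child(ren)
  node 9: 2 child(ren)
  node 8: 0 child(ren)
  node 29: 0 child(ren)
Matching nodes: [8, 29]
Count of leaf nodes: 2


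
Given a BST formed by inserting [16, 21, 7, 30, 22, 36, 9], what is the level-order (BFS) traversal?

Tree insertion order: [16, 21, 7, 30, 22, 36, 9]
Tree (level-order array): [16, 7, 21, None, 9, None, 30, None, None, 22, 36]
BFS from the root, enqueuing left then right child of each popped node:
  queue [16] -> pop 16, enqueue [7, 21], visited so far: [16]
  queue [7, 21] -> pop 7, enqueue [9], visited so far: [16, 7]
  queue [21, 9] -> pop 21, enqueue [30], visited so far: [16, 7, 21]
  queue [9, 30] -> pop 9, enqueue [none], visited so far: [16, 7, 21, 9]
  queue [30] -> pop 30, enqueue [22, 36], visited so far: [16, 7, 21, 9, 30]
  queue [22, 36] -> pop 22, enqueue [none], visited so far: [16, 7, 21, 9, 30, 22]
  queue [36] -> pop 36, enqueue [none], visited so far: [16, 7, 21, 9, 30, 22, 36]
Result: [16, 7, 21, 9, 30, 22, 36]


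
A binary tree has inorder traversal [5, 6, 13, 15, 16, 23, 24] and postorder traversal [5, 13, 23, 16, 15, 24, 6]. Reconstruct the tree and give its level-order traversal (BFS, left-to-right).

Inorder:   [5, 6, 13, 15, 16, 23, 24]
Postorder: [5, 13, 23, 16, 15, 24, 6]
Algorithm: postorder visits root last, so walk postorder right-to-left;
each value is the root of the current inorder slice — split it at that
value, recurse on the right subtree first, then the left.
Recursive splits:
  root=6; inorder splits into left=[5], right=[13, 15, 16, 23, 24]
  root=24; inorder splits into left=[13, 15, 16, 23], right=[]
  root=15; inorder splits into left=[13], right=[16, 23]
  root=16; inorder splits into left=[], right=[23]
  root=23; inorder splits into left=[], right=[]
  root=13; inorder splits into left=[], right=[]
  root=5; inorder splits into left=[], right=[]
Reconstructed level-order: [6, 5, 24, 15, 13, 16, 23]


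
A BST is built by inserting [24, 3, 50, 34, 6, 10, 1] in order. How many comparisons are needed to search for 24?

Search path for 24: 24
Found: True
Comparisons: 1


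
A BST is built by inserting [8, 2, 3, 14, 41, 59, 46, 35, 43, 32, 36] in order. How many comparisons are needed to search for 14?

Search path for 14: 8 -> 14
Found: True
Comparisons: 2


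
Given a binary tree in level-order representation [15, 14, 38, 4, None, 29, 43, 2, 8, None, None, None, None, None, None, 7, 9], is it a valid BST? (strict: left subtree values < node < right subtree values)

Level-order array: [15, 14, 38, 4, None, 29, 43, 2, 8, None, None, None, None, None, None, 7, 9]
Validate using subtree bounds (lo, hi): at each node, require lo < value < hi,
then recurse left with hi=value and right with lo=value.
Preorder trace (stopping at first violation):
  at node 15 with bounds (-inf, +inf): OK
  at node 14 with bounds (-inf, 15): OK
  at node 4 with bounds (-inf, 14): OK
  at node 2 with bounds (-inf, 4): OK
  at node 8 with bounds (4, 14): OK
  at node 7 with bounds (4, 8): OK
  at node 9 with bounds (8, 14): OK
  at node 38 with bounds (15, +inf): OK
  at node 29 with bounds (15, 38): OK
  at node 43 with bounds (38, +inf): OK
No violation found at any node.
Result: Valid BST


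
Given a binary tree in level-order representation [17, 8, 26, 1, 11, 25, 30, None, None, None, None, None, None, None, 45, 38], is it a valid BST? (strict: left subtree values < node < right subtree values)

Level-order array: [17, 8, 26, 1, 11, 25, 30, None, None, None, None, None, None, None, 45, 38]
Validate using subtree bounds (lo, hi): at each node, require lo < value < hi,
then recurse left with hi=value and right with lo=value.
Preorder trace (stopping at first violation):
  at node 17 with bounds (-inf, +inf): OK
  at node 8 with bounds (-inf, 17): OK
  at node 1 with bounds (-inf, 8): OK
  at node 11 with bounds (8, 17): OK
  at node 26 with bounds (17, +inf): OK
  at node 25 with bounds (17, 26): OK
  at node 30 with bounds (26, +inf): OK
  at node 45 with bounds (30, +inf): OK
  at node 38 with bounds (30, 45): OK
No violation found at any node.
Result: Valid BST


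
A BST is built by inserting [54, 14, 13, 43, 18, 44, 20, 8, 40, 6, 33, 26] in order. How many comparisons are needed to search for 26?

Search path for 26: 54 -> 14 -> 43 -> 18 -> 20 -> 40 -> 33 -> 26
Found: True
Comparisons: 8


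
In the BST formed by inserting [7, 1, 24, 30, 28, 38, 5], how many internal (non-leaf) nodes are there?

Tree built from: [7, 1, 24, 30, 28, 38, 5]
Tree (level-order array): [7, 1, 24, None, 5, None, 30, None, None, 28, 38]
Rule: An internal node has at least one child.
Per-node child counts:
  node 7: 2 child(ren)
  node 1: 1 child(ren)
  node 5: 0 child(ren)
  node 24: 1 child(ren)
  node 30: 2 child(ren)
  node 28: 0 child(ren)
  node 38: 0 child(ren)
Matching nodes: [7, 1, 24, 30]
Count of internal (non-leaf) nodes: 4


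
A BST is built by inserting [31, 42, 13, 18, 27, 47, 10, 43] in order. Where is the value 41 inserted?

Starting tree (level order): [31, 13, 42, 10, 18, None, 47, None, None, None, 27, 43]
Insertion path: 31 -> 42
Result: insert 41 as left child of 42
Final tree (level order): [31, 13, 42, 10, 18, 41, 47, None, None, None, 27, None, None, 43]


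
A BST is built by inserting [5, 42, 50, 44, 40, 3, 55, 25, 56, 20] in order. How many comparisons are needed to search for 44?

Search path for 44: 5 -> 42 -> 50 -> 44
Found: True
Comparisons: 4


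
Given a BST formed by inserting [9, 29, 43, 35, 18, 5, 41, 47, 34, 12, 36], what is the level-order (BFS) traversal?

Tree insertion order: [9, 29, 43, 35, 18, 5, 41, 47, 34, 12, 36]
Tree (level-order array): [9, 5, 29, None, None, 18, 43, 12, None, 35, 47, None, None, 34, 41, None, None, None, None, 36]
BFS from the root, enqueuing left then right child of each popped node:
  queue [9] -> pop 9, enqueue [5, 29], visited so far: [9]
  queue [5, 29] -> pop 5, enqueue [none], visited so far: [9, 5]
  queue [29] -> pop 29, enqueue [18, 43], visited so far: [9, 5, 29]
  queue [18, 43] -> pop 18, enqueue [12], visited so far: [9, 5, 29, 18]
  queue [43, 12] -> pop 43, enqueue [35, 47], visited so far: [9, 5, 29, 18, 43]
  queue [12, 35, 47] -> pop 12, enqueue [none], visited so far: [9, 5, 29, 18, 43, 12]
  queue [35, 47] -> pop 35, enqueue [34, 41], visited so far: [9, 5, 29, 18, 43, 12, 35]
  queue [47, 34, 41] -> pop 47, enqueue [none], visited so far: [9, 5, 29, 18, 43, 12, 35, 47]
  queue [34, 41] -> pop 34, enqueue [none], visited so far: [9, 5, 29, 18, 43, 12, 35, 47, 34]
  queue [41] -> pop 41, enqueue [36], visited so far: [9, 5, 29, 18, 43, 12, 35, 47, 34, 41]
  queue [36] -> pop 36, enqueue [none], visited so far: [9, 5, 29, 18, 43, 12, 35, 47, 34, 41, 36]
Result: [9, 5, 29, 18, 43, 12, 35, 47, 34, 41, 36]


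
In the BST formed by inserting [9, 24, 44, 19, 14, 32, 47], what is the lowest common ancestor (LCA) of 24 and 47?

Tree insertion order: [9, 24, 44, 19, 14, 32, 47]
Tree (level-order array): [9, None, 24, 19, 44, 14, None, 32, 47]
In a BST, the LCA of p=24, q=47 is the first node v on the
root-to-leaf path with p <= v <= q (go left if both < v, right if both > v).
Walk from root:
  at 9: both 24 and 47 > 9, go right
  at 24: 24 <= 24 <= 47, this is the LCA
LCA = 24


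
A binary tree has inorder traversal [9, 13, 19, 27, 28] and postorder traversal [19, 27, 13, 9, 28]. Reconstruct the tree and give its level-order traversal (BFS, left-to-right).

Inorder:   [9, 13, 19, 27, 28]
Postorder: [19, 27, 13, 9, 28]
Algorithm: postorder visits root last, so walk postorder right-to-left;
each value is the root of the current inorder slice — split it at that
value, recurse on the right subtree first, then the left.
Recursive splits:
  root=28; inorder splits into left=[9, 13, 19, 27], right=[]
  root=9; inorder splits into left=[], right=[13, 19, 27]
  root=13; inorder splits into left=[], right=[19, 27]
  root=27; inorder splits into left=[19], right=[]
  root=19; inorder splits into left=[], right=[]
Reconstructed level-order: [28, 9, 13, 27, 19]


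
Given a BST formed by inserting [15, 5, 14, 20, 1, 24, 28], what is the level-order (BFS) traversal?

Tree insertion order: [15, 5, 14, 20, 1, 24, 28]
Tree (level-order array): [15, 5, 20, 1, 14, None, 24, None, None, None, None, None, 28]
BFS from the root, enqueuing left then right child of each popped node:
  queue [15] -> pop 15, enqueue [5, 20], visited so far: [15]
  queue [5, 20] -> pop 5, enqueue [1, 14], visited so far: [15, 5]
  queue [20, 1, 14] -> pop 20, enqueue [24], visited so far: [15, 5, 20]
  queue [1, 14, 24] -> pop 1, enqueue [none], visited so far: [15, 5, 20, 1]
  queue [14, 24] -> pop 14, enqueue [none], visited so far: [15, 5, 20, 1, 14]
  queue [24] -> pop 24, enqueue [28], visited so far: [15, 5, 20, 1, 14, 24]
  queue [28] -> pop 28, enqueue [none], visited so far: [15, 5, 20, 1, 14, 24, 28]
Result: [15, 5, 20, 1, 14, 24, 28]


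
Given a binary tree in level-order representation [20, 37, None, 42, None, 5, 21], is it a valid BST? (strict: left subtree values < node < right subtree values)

Level-order array: [20, 37, None, 42, None, 5, 21]
Validate using subtree bounds (lo, hi): at each node, require lo < value < hi,
then recurse left with hi=value and right with lo=value.
Preorder trace (stopping at first violation):
  at node 20 with bounds (-inf, +inf): OK
  at node 37 with bounds (-inf, 20): VIOLATION
Node 37 violates its bound: not (-inf < 37 < 20).
Result: Not a valid BST


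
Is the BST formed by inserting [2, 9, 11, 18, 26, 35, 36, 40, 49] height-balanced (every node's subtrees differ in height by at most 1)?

Tree (level-order array): [2, None, 9, None, 11, None, 18, None, 26, None, 35, None, 36, None, 40, None, 49]
Definition: a tree is height-balanced if, at every node, |h(left) - h(right)| <= 1 (empty subtree has height -1).
Bottom-up per-node check:
  node 49: h_left=-1, h_right=-1, diff=0 [OK], height=0
  node 40: h_left=-1, h_right=0, diff=1 [OK], height=1
  node 36: h_left=-1, h_right=1, diff=2 [FAIL (|-1-1|=2 > 1)], height=2
  node 35: h_left=-1, h_right=2, diff=3 [FAIL (|-1-2|=3 > 1)], height=3
  node 26: h_left=-1, h_right=3, diff=4 [FAIL (|-1-3|=4 > 1)], height=4
  node 18: h_left=-1, h_right=4, diff=5 [FAIL (|-1-4|=5 > 1)], height=5
  node 11: h_left=-1, h_right=5, diff=6 [FAIL (|-1-5|=6 > 1)], height=6
  node 9: h_left=-1, h_right=6, diff=7 [FAIL (|-1-6|=7 > 1)], height=7
  node 2: h_left=-1, h_right=7, diff=8 [FAIL (|-1-7|=8 > 1)], height=8
Node 36 violates the condition: |-1 - 1| = 2 > 1.
Result: Not balanced


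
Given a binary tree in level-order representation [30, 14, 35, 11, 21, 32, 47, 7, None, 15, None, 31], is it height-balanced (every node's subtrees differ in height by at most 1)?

Tree (level-order array): [30, 14, 35, 11, 21, 32, 47, 7, None, 15, None, 31]
Definition: a tree is height-balanced if, at every node, |h(left) - h(right)| <= 1 (empty subtree has height -1).
Bottom-up per-node check:
  node 7: h_left=-1, h_right=-1, diff=0 [OK], height=0
  node 11: h_left=0, h_right=-1, diff=1 [OK], height=1
  node 15: h_left=-1, h_right=-1, diff=0 [OK], height=0
  node 21: h_left=0, h_right=-1, diff=1 [OK], height=1
  node 14: h_left=1, h_right=1, diff=0 [OK], height=2
  node 31: h_left=-1, h_right=-1, diff=0 [OK], height=0
  node 32: h_left=0, h_right=-1, diff=1 [OK], height=1
  node 47: h_left=-1, h_right=-1, diff=0 [OK], height=0
  node 35: h_left=1, h_right=0, diff=1 [OK], height=2
  node 30: h_left=2, h_right=2, diff=0 [OK], height=3
All nodes satisfy the balance condition.
Result: Balanced


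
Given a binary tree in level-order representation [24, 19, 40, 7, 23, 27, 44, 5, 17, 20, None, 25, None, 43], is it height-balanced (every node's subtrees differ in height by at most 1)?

Tree (level-order array): [24, 19, 40, 7, 23, 27, 44, 5, 17, 20, None, 25, None, 43]
Definition: a tree is height-balanced if, at every node, |h(left) - h(right)| <= 1 (empty subtree has height -1).
Bottom-up per-node check:
  node 5: h_left=-1, h_right=-1, diff=0 [OK], height=0
  node 17: h_left=-1, h_right=-1, diff=0 [OK], height=0
  node 7: h_left=0, h_right=0, diff=0 [OK], height=1
  node 20: h_left=-1, h_right=-1, diff=0 [OK], height=0
  node 23: h_left=0, h_right=-1, diff=1 [OK], height=1
  node 19: h_left=1, h_right=1, diff=0 [OK], height=2
  node 25: h_left=-1, h_right=-1, diff=0 [OK], height=0
  node 27: h_left=0, h_right=-1, diff=1 [OK], height=1
  node 43: h_left=-1, h_right=-1, diff=0 [OK], height=0
  node 44: h_left=0, h_right=-1, diff=1 [OK], height=1
  node 40: h_left=1, h_right=1, diff=0 [OK], height=2
  node 24: h_left=2, h_right=2, diff=0 [OK], height=3
All nodes satisfy the balance condition.
Result: Balanced


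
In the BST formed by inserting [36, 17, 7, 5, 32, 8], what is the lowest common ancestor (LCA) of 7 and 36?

Tree insertion order: [36, 17, 7, 5, 32, 8]
Tree (level-order array): [36, 17, None, 7, 32, 5, 8]
In a BST, the LCA of p=7, q=36 is the first node v on the
root-to-leaf path with p <= v <= q (go left if both < v, right if both > v).
Walk from root:
  at 36: 7 <= 36 <= 36, this is the LCA
LCA = 36


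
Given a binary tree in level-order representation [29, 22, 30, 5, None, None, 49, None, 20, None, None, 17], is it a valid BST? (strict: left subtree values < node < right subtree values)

Level-order array: [29, 22, 30, 5, None, None, 49, None, 20, None, None, 17]
Validate using subtree bounds (lo, hi): at each node, require lo < value < hi,
then recurse left with hi=value and right with lo=value.
Preorder trace (stopping at first violation):
  at node 29 with bounds (-inf, +inf): OK
  at node 22 with bounds (-inf, 29): OK
  at node 5 with bounds (-inf, 22): OK
  at node 20 with bounds (5, 22): OK
  at node 17 with bounds (5, 20): OK
  at node 30 with bounds (29, +inf): OK
  at node 49 with bounds (30, +inf): OK
No violation found at any node.
Result: Valid BST


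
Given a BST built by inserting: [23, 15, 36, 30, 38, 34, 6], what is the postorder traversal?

Tree insertion order: [23, 15, 36, 30, 38, 34, 6]
Tree (level-order array): [23, 15, 36, 6, None, 30, 38, None, None, None, 34]
Postorder traversal: [6, 15, 34, 30, 38, 36, 23]


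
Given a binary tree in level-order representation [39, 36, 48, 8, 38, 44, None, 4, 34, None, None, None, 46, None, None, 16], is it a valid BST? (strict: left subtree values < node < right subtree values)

Level-order array: [39, 36, 48, 8, 38, 44, None, 4, 34, None, None, None, 46, None, None, 16]
Validate using subtree bounds (lo, hi): at each node, require lo < value < hi,
then recurse left with hi=value and right with lo=value.
Preorder trace (stopping at first violation):
  at node 39 with bounds (-inf, +inf): OK
  at node 36 with bounds (-inf, 39): OK
  at node 8 with bounds (-inf, 36): OK
  at node 4 with bounds (-inf, 8): OK
  at node 34 with bounds (8, 36): OK
  at node 16 with bounds (8, 34): OK
  at node 38 with bounds (36, 39): OK
  at node 48 with bounds (39, +inf): OK
  at node 44 with bounds (39, 48): OK
  at node 46 with bounds (44, 48): OK
No violation found at any node.
Result: Valid BST


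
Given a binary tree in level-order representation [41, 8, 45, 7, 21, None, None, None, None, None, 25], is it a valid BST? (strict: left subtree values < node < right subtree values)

Level-order array: [41, 8, 45, 7, 21, None, None, None, None, None, 25]
Validate using subtree bounds (lo, hi): at each node, require lo < value < hi,
then recurse left with hi=value and right with lo=value.
Preorder trace (stopping at first violation):
  at node 41 with bounds (-inf, +inf): OK
  at node 8 with bounds (-inf, 41): OK
  at node 7 with bounds (-inf, 8): OK
  at node 21 with bounds (8, 41): OK
  at node 25 with bounds (21, 41): OK
  at node 45 with bounds (41, +inf): OK
No violation found at any node.
Result: Valid BST


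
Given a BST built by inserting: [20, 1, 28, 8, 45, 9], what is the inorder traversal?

Tree insertion order: [20, 1, 28, 8, 45, 9]
Tree (level-order array): [20, 1, 28, None, 8, None, 45, None, 9]
Inorder traversal: [1, 8, 9, 20, 28, 45]


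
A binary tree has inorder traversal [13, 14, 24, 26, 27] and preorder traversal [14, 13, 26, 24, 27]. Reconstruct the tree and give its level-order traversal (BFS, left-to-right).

Inorder:  [13, 14, 24, 26, 27]
Preorder: [14, 13, 26, 24, 27]
Algorithm: preorder visits root first, so consume preorder in order;
for each root, split the current inorder slice at that value into
left-subtree inorder and right-subtree inorder, then recurse.
Recursive splits:
  root=14; inorder splits into left=[13], right=[24, 26, 27]
  root=13; inorder splits into left=[], right=[]
  root=26; inorder splits into left=[24], right=[27]
  root=24; inorder splits into left=[], right=[]
  root=27; inorder splits into left=[], right=[]
Reconstructed level-order: [14, 13, 26, 24, 27]


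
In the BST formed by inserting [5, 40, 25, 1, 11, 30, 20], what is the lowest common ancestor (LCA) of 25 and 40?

Tree insertion order: [5, 40, 25, 1, 11, 30, 20]
Tree (level-order array): [5, 1, 40, None, None, 25, None, 11, 30, None, 20]
In a BST, the LCA of p=25, q=40 is the first node v on the
root-to-leaf path with p <= v <= q (go left if both < v, right if both > v).
Walk from root:
  at 5: both 25 and 40 > 5, go right
  at 40: 25 <= 40 <= 40, this is the LCA
LCA = 40


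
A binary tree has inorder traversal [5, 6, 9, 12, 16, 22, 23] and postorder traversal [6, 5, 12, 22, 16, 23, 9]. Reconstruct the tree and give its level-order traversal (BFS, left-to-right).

Inorder:   [5, 6, 9, 12, 16, 22, 23]
Postorder: [6, 5, 12, 22, 16, 23, 9]
Algorithm: postorder visits root last, so walk postorder right-to-left;
each value is the root of the current inorder slice — split it at that
value, recurse on the right subtree first, then the left.
Recursive splits:
  root=9; inorder splits into left=[5, 6], right=[12, 16, 22, 23]
  root=23; inorder splits into left=[12, 16, 22], right=[]
  root=16; inorder splits into left=[12], right=[22]
  root=22; inorder splits into left=[], right=[]
  root=12; inorder splits into left=[], right=[]
  root=5; inorder splits into left=[], right=[6]
  root=6; inorder splits into left=[], right=[]
Reconstructed level-order: [9, 5, 23, 6, 16, 12, 22]


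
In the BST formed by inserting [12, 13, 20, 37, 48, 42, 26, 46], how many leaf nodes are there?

Tree built from: [12, 13, 20, 37, 48, 42, 26, 46]
Tree (level-order array): [12, None, 13, None, 20, None, 37, 26, 48, None, None, 42, None, None, 46]
Rule: A leaf has 0 children.
Per-node child counts:
  node 12: 1 child(ren)
  node 13: 1 child(ren)
  node 20: 1 child(ren)
  node 37: 2 child(ren)
  node 26: 0 child(ren)
  node 48: 1 child(ren)
  node 42: 1 child(ren)
  node 46: 0 child(ren)
Matching nodes: [26, 46]
Count of leaf nodes: 2


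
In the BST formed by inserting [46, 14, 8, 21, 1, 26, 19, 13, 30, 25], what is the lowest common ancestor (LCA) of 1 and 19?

Tree insertion order: [46, 14, 8, 21, 1, 26, 19, 13, 30, 25]
Tree (level-order array): [46, 14, None, 8, 21, 1, 13, 19, 26, None, None, None, None, None, None, 25, 30]
In a BST, the LCA of p=1, q=19 is the first node v on the
root-to-leaf path with p <= v <= q (go left if both < v, right if both > v).
Walk from root:
  at 46: both 1 and 19 < 46, go left
  at 14: 1 <= 14 <= 19, this is the LCA
LCA = 14


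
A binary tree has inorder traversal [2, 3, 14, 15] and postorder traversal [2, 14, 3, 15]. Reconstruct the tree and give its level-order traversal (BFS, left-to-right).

Inorder:   [2, 3, 14, 15]
Postorder: [2, 14, 3, 15]
Algorithm: postorder visits root last, so walk postorder right-to-left;
each value is the root of the current inorder slice — split it at that
value, recurse on the right subtree first, then the left.
Recursive splits:
  root=15; inorder splits into left=[2, 3, 14], right=[]
  root=3; inorder splits into left=[2], right=[14]
  root=14; inorder splits into left=[], right=[]
  root=2; inorder splits into left=[], right=[]
Reconstructed level-order: [15, 3, 2, 14]


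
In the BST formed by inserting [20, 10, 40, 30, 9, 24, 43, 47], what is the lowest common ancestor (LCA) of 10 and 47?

Tree insertion order: [20, 10, 40, 30, 9, 24, 43, 47]
Tree (level-order array): [20, 10, 40, 9, None, 30, 43, None, None, 24, None, None, 47]
In a BST, the LCA of p=10, q=47 is the first node v on the
root-to-leaf path with p <= v <= q (go left if both < v, right if both > v).
Walk from root:
  at 20: 10 <= 20 <= 47, this is the LCA
LCA = 20


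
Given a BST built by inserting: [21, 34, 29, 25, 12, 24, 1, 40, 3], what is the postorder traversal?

Tree insertion order: [21, 34, 29, 25, 12, 24, 1, 40, 3]
Tree (level-order array): [21, 12, 34, 1, None, 29, 40, None, 3, 25, None, None, None, None, None, 24]
Postorder traversal: [3, 1, 12, 24, 25, 29, 40, 34, 21]


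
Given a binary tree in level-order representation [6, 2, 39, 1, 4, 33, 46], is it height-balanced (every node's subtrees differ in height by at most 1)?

Tree (level-order array): [6, 2, 39, 1, 4, 33, 46]
Definition: a tree is height-balanced if, at every node, |h(left) - h(right)| <= 1 (empty subtree has height -1).
Bottom-up per-node check:
  node 1: h_left=-1, h_right=-1, diff=0 [OK], height=0
  node 4: h_left=-1, h_right=-1, diff=0 [OK], height=0
  node 2: h_left=0, h_right=0, diff=0 [OK], height=1
  node 33: h_left=-1, h_right=-1, diff=0 [OK], height=0
  node 46: h_left=-1, h_right=-1, diff=0 [OK], height=0
  node 39: h_left=0, h_right=0, diff=0 [OK], height=1
  node 6: h_left=1, h_right=1, diff=0 [OK], height=2
All nodes satisfy the balance condition.
Result: Balanced


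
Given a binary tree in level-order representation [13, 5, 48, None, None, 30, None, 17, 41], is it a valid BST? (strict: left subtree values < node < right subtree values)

Level-order array: [13, 5, 48, None, None, 30, None, 17, 41]
Validate using subtree bounds (lo, hi): at each node, require lo < value < hi,
then recurse left with hi=value and right with lo=value.
Preorder trace (stopping at first violation):
  at node 13 with bounds (-inf, +inf): OK
  at node 5 with bounds (-inf, 13): OK
  at node 48 with bounds (13, +inf): OK
  at node 30 with bounds (13, 48): OK
  at node 17 with bounds (13, 30): OK
  at node 41 with bounds (30, 48): OK
No violation found at any node.
Result: Valid BST


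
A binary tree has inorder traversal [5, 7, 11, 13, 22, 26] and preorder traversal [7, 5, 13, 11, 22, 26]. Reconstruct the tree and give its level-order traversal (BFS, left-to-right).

Inorder:  [5, 7, 11, 13, 22, 26]
Preorder: [7, 5, 13, 11, 22, 26]
Algorithm: preorder visits root first, so consume preorder in order;
for each root, split the current inorder slice at that value into
left-subtree inorder and right-subtree inorder, then recurse.
Recursive splits:
  root=7; inorder splits into left=[5], right=[11, 13, 22, 26]
  root=5; inorder splits into left=[], right=[]
  root=13; inorder splits into left=[11], right=[22, 26]
  root=11; inorder splits into left=[], right=[]
  root=22; inorder splits into left=[], right=[26]
  root=26; inorder splits into left=[], right=[]
Reconstructed level-order: [7, 5, 13, 11, 22, 26]


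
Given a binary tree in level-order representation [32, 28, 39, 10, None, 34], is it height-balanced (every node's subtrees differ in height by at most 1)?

Tree (level-order array): [32, 28, 39, 10, None, 34]
Definition: a tree is height-balanced if, at every node, |h(left) - h(right)| <= 1 (empty subtree has height -1).
Bottom-up per-node check:
  node 10: h_left=-1, h_right=-1, diff=0 [OK], height=0
  node 28: h_left=0, h_right=-1, diff=1 [OK], height=1
  node 34: h_left=-1, h_right=-1, diff=0 [OK], height=0
  node 39: h_left=0, h_right=-1, diff=1 [OK], height=1
  node 32: h_left=1, h_right=1, diff=0 [OK], height=2
All nodes satisfy the balance condition.
Result: Balanced


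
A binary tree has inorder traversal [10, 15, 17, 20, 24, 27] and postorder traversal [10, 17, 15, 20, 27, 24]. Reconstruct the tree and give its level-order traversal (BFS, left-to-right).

Inorder:   [10, 15, 17, 20, 24, 27]
Postorder: [10, 17, 15, 20, 27, 24]
Algorithm: postorder visits root last, so walk postorder right-to-left;
each value is the root of the current inorder slice — split it at that
value, recurse on the right subtree first, then the left.
Recursive splits:
  root=24; inorder splits into left=[10, 15, 17, 20], right=[27]
  root=27; inorder splits into left=[], right=[]
  root=20; inorder splits into left=[10, 15, 17], right=[]
  root=15; inorder splits into left=[10], right=[17]
  root=17; inorder splits into left=[], right=[]
  root=10; inorder splits into left=[], right=[]
Reconstructed level-order: [24, 20, 27, 15, 10, 17]


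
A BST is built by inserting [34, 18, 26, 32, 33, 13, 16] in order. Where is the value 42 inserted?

Starting tree (level order): [34, 18, None, 13, 26, None, 16, None, 32, None, None, None, 33]
Insertion path: 34
Result: insert 42 as right child of 34
Final tree (level order): [34, 18, 42, 13, 26, None, None, None, 16, None, 32, None, None, None, 33]


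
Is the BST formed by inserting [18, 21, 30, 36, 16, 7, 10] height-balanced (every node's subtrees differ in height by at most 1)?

Tree (level-order array): [18, 16, 21, 7, None, None, 30, None, 10, None, 36]
Definition: a tree is height-balanced if, at every node, |h(left) - h(right)| <= 1 (empty subtree has height -1).
Bottom-up per-node check:
  node 10: h_left=-1, h_right=-1, diff=0 [OK], height=0
  node 7: h_left=-1, h_right=0, diff=1 [OK], height=1
  node 16: h_left=1, h_right=-1, diff=2 [FAIL (|1--1|=2 > 1)], height=2
  node 36: h_left=-1, h_right=-1, diff=0 [OK], height=0
  node 30: h_left=-1, h_right=0, diff=1 [OK], height=1
  node 21: h_left=-1, h_right=1, diff=2 [FAIL (|-1-1|=2 > 1)], height=2
  node 18: h_left=2, h_right=2, diff=0 [OK], height=3
Node 16 violates the condition: |1 - -1| = 2 > 1.
Result: Not balanced


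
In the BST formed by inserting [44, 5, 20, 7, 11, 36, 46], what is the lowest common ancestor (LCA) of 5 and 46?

Tree insertion order: [44, 5, 20, 7, 11, 36, 46]
Tree (level-order array): [44, 5, 46, None, 20, None, None, 7, 36, None, 11]
In a BST, the LCA of p=5, q=46 is the first node v on the
root-to-leaf path with p <= v <= q (go left if both < v, right if both > v).
Walk from root:
  at 44: 5 <= 44 <= 46, this is the LCA
LCA = 44


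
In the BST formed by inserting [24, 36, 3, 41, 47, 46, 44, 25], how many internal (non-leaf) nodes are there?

Tree built from: [24, 36, 3, 41, 47, 46, 44, 25]
Tree (level-order array): [24, 3, 36, None, None, 25, 41, None, None, None, 47, 46, None, 44]
Rule: An internal node has at least one child.
Per-node child counts:
  node 24: 2 child(ren)
  node 3: 0 child(ren)
  node 36: 2 child(ren)
  node 25: 0 child(ren)
  node 41: 1 child(ren)
  node 47: 1 child(ren)
  node 46: 1 child(ren)
  node 44: 0 child(ren)
Matching nodes: [24, 36, 41, 47, 46]
Count of internal (non-leaf) nodes: 5


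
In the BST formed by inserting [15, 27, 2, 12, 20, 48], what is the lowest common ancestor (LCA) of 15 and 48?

Tree insertion order: [15, 27, 2, 12, 20, 48]
Tree (level-order array): [15, 2, 27, None, 12, 20, 48]
In a BST, the LCA of p=15, q=48 is the first node v on the
root-to-leaf path with p <= v <= q (go left if both < v, right if both > v).
Walk from root:
  at 15: 15 <= 15 <= 48, this is the LCA
LCA = 15


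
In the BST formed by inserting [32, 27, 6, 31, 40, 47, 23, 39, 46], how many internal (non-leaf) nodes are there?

Tree built from: [32, 27, 6, 31, 40, 47, 23, 39, 46]
Tree (level-order array): [32, 27, 40, 6, 31, 39, 47, None, 23, None, None, None, None, 46]
Rule: An internal node has at least one child.
Per-node child counts:
  node 32: 2 child(ren)
  node 27: 2 child(ren)
  node 6: 1 child(ren)
  node 23: 0 child(ren)
  node 31: 0 child(ren)
  node 40: 2 child(ren)
  node 39: 0 child(ren)
  node 47: 1 child(ren)
  node 46: 0 child(ren)
Matching nodes: [32, 27, 6, 40, 47]
Count of internal (non-leaf) nodes: 5


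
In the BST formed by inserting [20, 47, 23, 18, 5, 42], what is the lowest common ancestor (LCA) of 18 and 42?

Tree insertion order: [20, 47, 23, 18, 5, 42]
Tree (level-order array): [20, 18, 47, 5, None, 23, None, None, None, None, 42]
In a BST, the LCA of p=18, q=42 is the first node v on the
root-to-leaf path with p <= v <= q (go left if both < v, right if both > v).
Walk from root:
  at 20: 18 <= 20 <= 42, this is the LCA
LCA = 20


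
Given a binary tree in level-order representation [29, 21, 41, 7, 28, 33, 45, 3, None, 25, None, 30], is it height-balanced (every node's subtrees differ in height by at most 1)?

Tree (level-order array): [29, 21, 41, 7, 28, 33, 45, 3, None, 25, None, 30]
Definition: a tree is height-balanced if, at every node, |h(left) - h(right)| <= 1 (empty subtree has height -1).
Bottom-up per-node check:
  node 3: h_left=-1, h_right=-1, diff=0 [OK], height=0
  node 7: h_left=0, h_right=-1, diff=1 [OK], height=1
  node 25: h_left=-1, h_right=-1, diff=0 [OK], height=0
  node 28: h_left=0, h_right=-1, diff=1 [OK], height=1
  node 21: h_left=1, h_right=1, diff=0 [OK], height=2
  node 30: h_left=-1, h_right=-1, diff=0 [OK], height=0
  node 33: h_left=0, h_right=-1, diff=1 [OK], height=1
  node 45: h_left=-1, h_right=-1, diff=0 [OK], height=0
  node 41: h_left=1, h_right=0, diff=1 [OK], height=2
  node 29: h_left=2, h_right=2, diff=0 [OK], height=3
All nodes satisfy the balance condition.
Result: Balanced


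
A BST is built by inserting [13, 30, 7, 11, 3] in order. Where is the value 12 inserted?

Starting tree (level order): [13, 7, 30, 3, 11]
Insertion path: 13 -> 7 -> 11
Result: insert 12 as right child of 11
Final tree (level order): [13, 7, 30, 3, 11, None, None, None, None, None, 12]


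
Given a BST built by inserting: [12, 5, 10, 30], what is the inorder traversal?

Tree insertion order: [12, 5, 10, 30]
Tree (level-order array): [12, 5, 30, None, 10]
Inorder traversal: [5, 10, 12, 30]


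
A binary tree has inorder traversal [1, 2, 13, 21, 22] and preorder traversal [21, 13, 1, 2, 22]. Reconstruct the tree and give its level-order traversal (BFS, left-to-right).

Inorder:  [1, 2, 13, 21, 22]
Preorder: [21, 13, 1, 2, 22]
Algorithm: preorder visits root first, so consume preorder in order;
for each root, split the current inorder slice at that value into
left-subtree inorder and right-subtree inorder, then recurse.
Recursive splits:
  root=21; inorder splits into left=[1, 2, 13], right=[22]
  root=13; inorder splits into left=[1, 2], right=[]
  root=1; inorder splits into left=[], right=[2]
  root=2; inorder splits into left=[], right=[]
  root=22; inorder splits into left=[], right=[]
Reconstructed level-order: [21, 13, 22, 1, 2]


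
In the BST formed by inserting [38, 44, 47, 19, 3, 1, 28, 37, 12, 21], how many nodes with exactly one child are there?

Tree built from: [38, 44, 47, 19, 3, 1, 28, 37, 12, 21]
Tree (level-order array): [38, 19, 44, 3, 28, None, 47, 1, 12, 21, 37]
Rule: These are nodes with exactly 1 non-null child.
Per-node child counts:
  node 38: 2 child(ren)
  node 19: 2 child(ren)
  node 3: 2 child(ren)
  node 1: 0 child(ren)
  node 12: 0 child(ren)
  node 28: 2 child(ren)
  node 21: 0 child(ren)
  node 37: 0 child(ren)
  node 44: 1 child(ren)
  node 47: 0 child(ren)
Matching nodes: [44]
Count of nodes with exactly one child: 1


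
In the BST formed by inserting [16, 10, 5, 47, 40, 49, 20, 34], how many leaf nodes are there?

Tree built from: [16, 10, 5, 47, 40, 49, 20, 34]
Tree (level-order array): [16, 10, 47, 5, None, 40, 49, None, None, 20, None, None, None, None, 34]
Rule: A leaf has 0 children.
Per-node child counts:
  node 16: 2 child(ren)
  node 10: 1 child(ren)
  node 5: 0 child(ren)
  node 47: 2 child(ren)
  node 40: 1 child(ren)
  node 20: 1 child(ren)
  node 34: 0 child(ren)
  node 49: 0 child(ren)
Matching nodes: [5, 34, 49]
Count of leaf nodes: 3


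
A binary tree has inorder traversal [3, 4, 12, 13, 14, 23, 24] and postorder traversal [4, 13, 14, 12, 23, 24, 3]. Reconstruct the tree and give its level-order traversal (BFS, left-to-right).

Inorder:   [3, 4, 12, 13, 14, 23, 24]
Postorder: [4, 13, 14, 12, 23, 24, 3]
Algorithm: postorder visits root last, so walk postorder right-to-left;
each value is the root of the current inorder slice — split it at that
value, recurse on the right subtree first, then the left.
Recursive splits:
  root=3; inorder splits into left=[], right=[4, 12, 13, 14, 23, 24]
  root=24; inorder splits into left=[4, 12, 13, 14, 23], right=[]
  root=23; inorder splits into left=[4, 12, 13, 14], right=[]
  root=12; inorder splits into left=[4], right=[13, 14]
  root=14; inorder splits into left=[13], right=[]
  root=13; inorder splits into left=[], right=[]
  root=4; inorder splits into left=[], right=[]
Reconstructed level-order: [3, 24, 23, 12, 4, 14, 13]


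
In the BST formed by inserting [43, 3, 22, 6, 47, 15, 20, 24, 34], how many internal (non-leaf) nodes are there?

Tree built from: [43, 3, 22, 6, 47, 15, 20, 24, 34]
Tree (level-order array): [43, 3, 47, None, 22, None, None, 6, 24, None, 15, None, 34, None, 20]
Rule: An internal node has at least one child.
Per-node child counts:
  node 43: 2 child(ren)
  node 3: 1 child(ren)
  node 22: 2 child(ren)
  node 6: 1 child(ren)
  node 15: 1 child(ren)
  node 20: 0 child(ren)
  node 24: 1 child(ren)
  node 34: 0 child(ren)
  node 47: 0 child(ren)
Matching nodes: [43, 3, 22, 6, 15, 24]
Count of internal (non-leaf) nodes: 6


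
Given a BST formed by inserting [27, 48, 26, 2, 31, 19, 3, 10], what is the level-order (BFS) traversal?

Tree insertion order: [27, 48, 26, 2, 31, 19, 3, 10]
Tree (level-order array): [27, 26, 48, 2, None, 31, None, None, 19, None, None, 3, None, None, 10]
BFS from the root, enqueuing left then right child of each popped node:
  queue [27] -> pop 27, enqueue [26, 48], visited so far: [27]
  queue [26, 48] -> pop 26, enqueue [2], visited so far: [27, 26]
  queue [48, 2] -> pop 48, enqueue [31], visited so far: [27, 26, 48]
  queue [2, 31] -> pop 2, enqueue [19], visited so far: [27, 26, 48, 2]
  queue [31, 19] -> pop 31, enqueue [none], visited so far: [27, 26, 48, 2, 31]
  queue [19] -> pop 19, enqueue [3], visited so far: [27, 26, 48, 2, 31, 19]
  queue [3] -> pop 3, enqueue [10], visited so far: [27, 26, 48, 2, 31, 19, 3]
  queue [10] -> pop 10, enqueue [none], visited so far: [27, 26, 48, 2, 31, 19, 3, 10]
Result: [27, 26, 48, 2, 31, 19, 3, 10]


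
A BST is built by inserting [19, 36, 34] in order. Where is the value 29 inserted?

Starting tree (level order): [19, None, 36, 34]
Insertion path: 19 -> 36 -> 34
Result: insert 29 as left child of 34
Final tree (level order): [19, None, 36, 34, None, 29]


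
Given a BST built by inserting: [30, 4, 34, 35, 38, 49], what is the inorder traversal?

Tree insertion order: [30, 4, 34, 35, 38, 49]
Tree (level-order array): [30, 4, 34, None, None, None, 35, None, 38, None, 49]
Inorder traversal: [4, 30, 34, 35, 38, 49]


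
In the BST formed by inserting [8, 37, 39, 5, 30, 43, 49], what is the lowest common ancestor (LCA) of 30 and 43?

Tree insertion order: [8, 37, 39, 5, 30, 43, 49]
Tree (level-order array): [8, 5, 37, None, None, 30, 39, None, None, None, 43, None, 49]
In a BST, the LCA of p=30, q=43 is the first node v on the
root-to-leaf path with p <= v <= q (go left if both < v, right if both > v).
Walk from root:
  at 8: both 30 and 43 > 8, go right
  at 37: 30 <= 37 <= 43, this is the LCA
LCA = 37


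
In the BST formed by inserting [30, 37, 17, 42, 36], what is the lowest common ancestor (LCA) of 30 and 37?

Tree insertion order: [30, 37, 17, 42, 36]
Tree (level-order array): [30, 17, 37, None, None, 36, 42]
In a BST, the LCA of p=30, q=37 is the first node v on the
root-to-leaf path with p <= v <= q (go left if both < v, right if both > v).
Walk from root:
  at 30: 30 <= 30 <= 37, this is the LCA
LCA = 30


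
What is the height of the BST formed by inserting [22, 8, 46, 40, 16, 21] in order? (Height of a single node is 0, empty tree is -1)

Insertion order: [22, 8, 46, 40, 16, 21]
Tree (level-order array): [22, 8, 46, None, 16, 40, None, None, 21]
Compute height bottom-up (empty subtree = -1):
  height(21) = 1 + max(-1, -1) = 0
  height(16) = 1 + max(-1, 0) = 1
  height(8) = 1 + max(-1, 1) = 2
  height(40) = 1 + max(-1, -1) = 0
  height(46) = 1 + max(0, -1) = 1
  height(22) = 1 + max(2, 1) = 3
Height = 3


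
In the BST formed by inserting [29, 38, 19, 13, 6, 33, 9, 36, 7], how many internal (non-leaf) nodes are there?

Tree built from: [29, 38, 19, 13, 6, 33, 9, 36, 7]
Tree (level-order array): [29, 19, 38, 13, None, 33, None, 6, None, None, 36, None, 9, None, None, 7]
Rule: An internal node has at least one child.
Per-node child counts:
  node 29: 2 child(ren)
  node 19: 1 child(ren)
  node 13: 1 child(ren)
  node 6: 1 child(ren)
  node 9: 1 child(ren)
  node 7: 0 child(ren)
  node 38: 1 child(ren)
  node 33: 1 child(ren)
  node 36: 0 child(ren)
Matching nodes: [29, 19, 13, 6, 9, 38, 33]
Count of internal (non-leaf) nodes: 7


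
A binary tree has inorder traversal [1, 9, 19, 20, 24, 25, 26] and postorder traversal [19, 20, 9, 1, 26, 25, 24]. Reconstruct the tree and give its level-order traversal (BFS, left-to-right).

Inorder:   [1, 9, 19, 20, 24, 25, 26]
Postorder: [19, 20, 9, 1, 26, 25, 24]
Algorithm: postorder visits root last, so walk postorder right-to-left;
each value is the root of the current inorder slice — split it at that
value, recurse on the right subtree first, then the left.
Recursive splits:
  root=24; inorder splits into left=[1, 9, 19, 20], right=[25, 26]
  root=25; inorder splits into left=[], right=[26]
  root=26; inorder splits into left=[], right=[]
  root=1; inorder splits into left=[], right=[9, 19, 20]
  root=9; inorder splits into left=[], right=[19, 20]
  root=20; inorder splits into left=[19], right=[]
  root=19; inorder splits into left=[], right=[]
Reconstructed level-order: [24, 1, 25, 9, 26, 20, 19]
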